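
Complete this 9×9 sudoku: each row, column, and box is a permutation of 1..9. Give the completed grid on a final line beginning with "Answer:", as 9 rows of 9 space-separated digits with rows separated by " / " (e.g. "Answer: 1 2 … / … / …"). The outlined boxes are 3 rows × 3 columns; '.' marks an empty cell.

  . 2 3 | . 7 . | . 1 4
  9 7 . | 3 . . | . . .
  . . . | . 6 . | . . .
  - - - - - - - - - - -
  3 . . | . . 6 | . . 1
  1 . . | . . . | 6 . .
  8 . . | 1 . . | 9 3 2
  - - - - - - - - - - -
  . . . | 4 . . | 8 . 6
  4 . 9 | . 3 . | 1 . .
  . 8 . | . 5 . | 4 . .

Step 1. [r1c7∈{5}] r1c7 has the single candidate 5, so r1c7=5.
Step 2. [r6c5∈{4}] r6c5 has the single candidate 4. So r6c5=4.
Step 3. [r2c9∈{8}] r2c9 has the single candidate 8 ⇒ r2c9=8.
Step 4. [r3c1∈{5}] only 5 remains possible at r3c1. So r3c1=5.
Step 5. [r4c7∈{7}] only 7 remains possible at r4c7. So r4c7=7.
Step 6. [r5c9∈{5}] r5c9 is down to just 5. So r5c9=5.
Step 7. [r8c9∈{7}] nothing but 7 survives at r8c9 ⇒ r8c9=7.
Step 8. [r4c4∈{2,5,8,9}] r4c4 is the only open cell in col 4 admitting 5, so r4c4=5.
Step 9. [r6c6∈{7}] r6c6 is down to just 7. So r6c6=7.
Step 10. [r2c7∈{2}] r2c7 has the single candidate 2. So r2c7=2.
Step 11. [r9c4∈{2,6,7,9}] r9c4 is the only open cell in col 4 admitting 7. So r9c4=7.
Step 12. [r2c5∈{1}] r2c5 has the single candidate 1, so r2c5=1.
Step 13. [r3c3∈{1,4,8}] col 3 places 8 nowhere but r3c3 ⇒ r3c3=8.
Step 14. [r5c6∈{2,3,8,9}] row 5 places 3 nowhere but r5c6. So r5c6=3.
Step 15. [r8c4∈{2,6,8}] 6 has one home in col 4: r8c4, so r8c4=6.
Step 16. [r8c2∈{5}] r8c2 is down to just 5, so r8c2=5.
Step 17. [r8c8∈{2}] r8c8 has the single candidate 2, so r8c8=2.
Step 18. [r9c8∈{9}] nothing but 9 survives at r9c8, so r9c8=9.
Step 19. [r5c3∈{2,4,7}] across row 5, 7 lands solely at r5c3. So r5c3=7.
Step 20. [r4c3∈{2,4}] 2 has one home in box 4: r4c3 ⇒ r4c3=2.
Step 21. [r2c3∈{4,6}] col 3 places 4 nowhere but r2c3 ⇒ r2c3=4.
Step 22. [r3c9∈{3,9}] across col 9, 9 lands solely at r3c9 ⇒ r3c9=9.
Step 23. [r7c3∈{1}] nothing but 1 survives at r7c3 ⇒ r7c3=1.
Step 24. [r3c4∈{2}] r3c4's peers cover all but 2 ⇒ r3c4=2.
Step 25. [r5c5∈{2,8,9}] r5c5 is the only open cell in row 5 admitting 2. So r5c5=2.
Step 26. [r4c5∈{8,9}] r4c5 is the only open cell in col 5 admitting 8 ⇒ r4c5=8.
Step 27. [r4c8∈{4}] r4c8 has the single candidate 4 ⇒ r4c8=4.
Step 28. [r1c4∈{8,9}] r1c4 is the only open cell in col 4 admitting 8, so r1c4=8.
Step 29. [r9c3∈{6}] r9c3 is down to just 6. So r9c3=6.
Step 30. [r9c1∈{2}] nothing but 2 survives at r9c1, so r9c1=2.
Step 31. [r5c4∈{9}] only 9 remains possible at r5c4, so r5c4=9.
Step 32. [r7c5∈{9}] r7c5's peers cover all but 9 ⇒ r7c5=9.
Step 33. [r9c9∈{3}] r9c9 is down to just 3, so r9c9=3.
Step 34. [r3c6∈{4}] r3c6 is down to just 4, so r3c6=4.
Step 35. [r5c8∈{8}] r5c8 is down to just 8. So r5c8=8.
Step 36. [r6c2∈{6}] nothing but 6 survives at r6c2. So r6c2=6.
Step 37. [r4c2∈{9}] r4c2's peers cover all but 9. So r4c2=9.
Step 38. [r7c1∈{7}] nothing but 7 survives at r7c1 ⇒ r7c1=7.
Step 39. [r6c3∈{5}] r6c3's peers cover all but 5 ⇒ r6c3=5.
Step 40. [r7c2∈{3}] nothing but 3 survives at r7c2. So r7c2=3.
Step 41. [r5c2∈{4}] r5c2 has the single candidate 4, so r5c2=4.
Step 42. [r7c6∈{2}] only 2 remains possible at r7c6, so r7c6=2.
Step 43. [r3c7∈{3}] only 3 remains possible at r3c7. So r3c7=3.
Step 44. [r3c2∈{1}] only 1 remains possible at r3c2 ⇒ r3c2=1.
Step 45. [r2c8∈{6}] nothing but 6 survives at r2c8. So r2c8=6.
Step 46. [r1c1∈{6}] r1c1 is down to just 6, so r1c1=6.
Step 47. [r9c6∈{1}] r9c6's peers cover all but 1, so r9c6=1.
Step 48. [r3c8∈{7}] nothing but 7 survives at r3c8 ⇒ r3c8=7.
Step 49. [r8c6∈{8}] r8c6 is down to just 8 ⇒ r8c6=8.
Step 50. [r7c8∈{5}] only 5 remains possible at r7c8. So r7c8=5.
Step 51. [r1c6∈{9}] nothing but 9 survives at r1c6. So r1c6=9.
Step 52. [r2c6∈{5}] r2c6 has the single candidate 5, so r2c6=5.

Answer: 6 2 3 8 7 9 5 1 4 / 9 7 4 3 1 5 2 6 8 / 5 1 8 2 6 4 3 7 9 / 3 9 2 5 8 6 7 4 1 / 1 4 7 9 2 3 6 8 5 / 8 6 5 1 4 7 9 3 2 / 7 3 1 4 9 2 8 5 6 / 4 5 9 6 3 8 1 2 7 / 2 8 6 7 5 1 4 9 3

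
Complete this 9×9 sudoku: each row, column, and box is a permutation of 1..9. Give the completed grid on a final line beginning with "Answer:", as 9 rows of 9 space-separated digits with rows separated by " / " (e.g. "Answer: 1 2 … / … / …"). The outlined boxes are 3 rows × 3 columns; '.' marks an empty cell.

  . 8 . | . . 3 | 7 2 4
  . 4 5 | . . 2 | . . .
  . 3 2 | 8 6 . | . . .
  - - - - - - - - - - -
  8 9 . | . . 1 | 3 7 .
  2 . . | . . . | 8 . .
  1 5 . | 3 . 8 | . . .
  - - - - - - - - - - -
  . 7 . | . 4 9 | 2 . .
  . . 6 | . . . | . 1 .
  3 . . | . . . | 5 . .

Step 1. [r1c3∈{1,9}] across box 1, 1 lands solely at r1c3. So r1c3=1.
Step 2. [r9c3∈{4,8,9}] across col 3, 9 lands solely at r9c3 ⇒ r9c3=9.
Step 3. [r7c4∈{1,5,6}] in row 7, 1 fits only at r7c4, so r7c4=1.
Step 4. [r9c8∈{4,6,8}] row 9 places 4 nowhere but r9c8 ⇒ r9c8=4.
Step 5. [r5c9∈{1,5,6,9}] row 5 places 1 nowhere but r5c9. So r5c9=1.
Step 6. [r8c5∈{2,3,5,7,8}] col 5 places 3 nowhere but r8c5 ⇒ r8c5=3.
Step 7. [r8c9∈{7,8,9}] across row 8, 8 lands solely at r8c9, so r8c9=8.
Step 8. [r9c9∈{6,7}] in col 9, 7 fits only at r9c9. So r9c9=7.
Step 9. [r6c7∈{4,6,9}] col 7 places 4 nowhere but r6c7 ⇒ r6c7=4.
Step 10. [r2c7∈{1,6,9}] across col 7, 6 lands solely at r2c7, so r2c7=6.
Step 11. [r3c6∈{4,5,7}] 4 has one home in row 3: r3c6, so r3c6=4.
Step 12. [r5c2∈{6}] only 6 remains possible at r5c2. So r5c2=6.
Step 13. [r4c4∈{2,4,5,6}] box 5 places 6 nowhere but r4c4. So r4c4=6.
Step 14. [r5c4∈{4,5,7,9}] r5c4 is the only open cell in col 4 admitting 4 ⇒ r5c4=4.
Step 15. [r9c4∈{2}] r9c4's peers cover all but 2, so r9c4=2.
Step 16. [r3c1∈{7,9}] r3c1 is the only open cell in row 3 admitting 7 ⇒ r3c1=7.
Step 17. [r2c1∈{9}] nothing but 9 survives at r2c1 ⇒ r2c1=9.
Step 18. [r2c4∈{7}] r2c4 has the single candidate 7 ⇒ r2c4=7.
Step 19. [r8c4∈{5}] r8c4 is down to just 5, so r8c4=5.
Step 20. [r5c6∈{5,7}] r5c6 is the only open cell in col 6 admitting 5, so r5c6=5.
Step 21. [r5c8∈{9}] r5c8 has the single candidate 9, so r5c8=9.
Step 22. [r6c5∈{2,7,9}] row 6 places 9 nowhere but r6c5, so r6c5=9.
Step 23. [r2c9∈{3}] r2c9's peers cover all but 3, so r2c9=3.
Step 24. [r6c8∈{6}] only 6 remains possible at r6c8 ⇒ r6c8=6.
Step 25. [r4c9∈{2,5}] row 4 places 5 nowhere but r4c9. So r4c9=5.
Step 26. [r3c7∈{1,9}] across row 3, 1 lands solely at r3c7 ⇒ r3c7=1.
Step 27. [r5c5∈{7}] r5c5 has the single candidate 7, so r5c5=7.
Step 28. [r3c9∈{9}] only 9 remains possible at r3c9. So r3c9=9.
Step 29. [r2c8∈{8}] r2c8 has the single candidate 8 ⇒ r2c8=8.
Step 30. [r6c3∈{7}] r6c3 has the single candidate 7 ⇒ r6c3=7.
Step 31. [r8c1∈{4}] r8c1's peers cover all but 4. So r8c1=4.
Step 32. [r3c8∈{5}] r3c8's peers cover all but 5, so r3c8=5.
Step 33. [r7c3∈{8}] r7c3 has the single candidate 8, so r7c3=8.
Step 34. [r8c6∈{7}] nothing but 7 survives at r8c6. So r8c6=7.
Step 35. [r8c2∈{2}] r8c2's peers cover all but 2, so r8c2=2.
Step 36. [r5c3∈{3}] only 3 remains possible at r5c3. So r5c3=3.
Step 37. [r7c8∈{3}] nothing but 3 survives at r7c8. So r7c8=3.
Step 38. [r2c5∈{1}] only 1 remains possible at r2c5 ⇒ r2c5=1.
Step 39. [r8c7∈{9}] r8c7's peers cover all but 9, so r8c7=9.
Step 40. [r1c4∈{9}] only 9 remains possible at r1c4. So r1c4=9.
Step 41. [r1c5∈{5}] nothing but 5 survives at r1c5 ⇒ r1c5=5.
Step 42. [r9c2∈{1}] only 1 remains possible at r9c2, so r9c2=1.
Step 43. [r7c9∈{6}] nothing but 6 survives at r7c9, so r7c9=6.
Step 44. [r9c6∈{6}] r9c6 has the single candidate 6. So r9c6=6.
Step 45. [r7c1∈{5}] r7c1's peers cover all but 5. So r7c1=5.
Step 46. [r4c5∈{2}] nothing but 2 survives at r4c5, so r4c5=2.
Step 47. [r4c3∈{4}] r4c3 has the single candidate 4. So r4c3=4.
Step 48. [r1c1∈{6}] only 6 remains possible at r1c1. So r1c1=6.
Step 49. [r9c5∈{8}] r9c5 is down to just 8 ⇒ r9c5=8.
Step 50. [r6c9∈{2}] r6c9 has the single candidate 2, so r6c9=2.

Answer: 6 8 1 9 5 3 7 2 4 / 9 4 5 7 1 2 6 8 3 / 7 3 2 8 6 4 1 5 9 / 8 9 4 6 2 1 3 7 5 / 2 6 3 4 7 5 8 9 1 / 1 5 7 3 9 8 4 6 2 / 5 7 8 1 4 9 2 3 6 / 4 2 6 5 3 7 9 1 8 / 3 1 9 2 8 6 5 4 7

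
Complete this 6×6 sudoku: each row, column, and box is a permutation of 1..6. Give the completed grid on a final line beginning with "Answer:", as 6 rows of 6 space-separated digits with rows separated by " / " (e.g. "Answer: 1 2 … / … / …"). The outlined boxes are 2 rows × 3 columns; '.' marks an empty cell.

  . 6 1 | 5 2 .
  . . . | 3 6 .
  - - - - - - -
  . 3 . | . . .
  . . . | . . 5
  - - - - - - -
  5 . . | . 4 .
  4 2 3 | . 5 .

Step 1. [r3c5∈{1}] r3c5 is down to just 1 ⇒ r3c5=1.
Step 2. [r3c3∈{2,4,5,6}] r3c3 is the only open cell in row 3 admitting 5. So r3c3=5.
Step 3. [r5c2∈{1}] r5c2 is down to just 1 ⇒ r5c2=1.
Step 4. [r2c1∈{2}] r2c1 has the single candidate 2, so r2c1=2.
Step 5. [r3c1∈{6}] r3c1's peers cover all but 6, so r3c1=6.
Step 6. [r4c4∈{2,4,6}] across row 4, 6 lands solely at r4c4. So r4c4=6.
Step 7. [r2c3∈{4}] only 4 remains possible at r2c3 ⇒ r2c3=4.
Step 8. [r6c6∈{1,6}] in row 6, 6 fits only at r6c6, so r6c6=6.
Step 9. [r5c4∈{2}] r5c4 has the single candidate 2, so r5c4=2.
Step 10. [r3c6∈{2,4}] r3c6 is the only open cell in row 3 admitting 2 ⇒ r3c6=2.
Step 11. [r1c1∈{3}] r1c1's peers cover all but 3 ⇒ r1c1=3.
Step 12. [r6c4∈{1}] nothing but 1 survives at r6c4, so r6c4=1.
Step 13. [r4c5∈{3}] nothing but 3 survives at r4c5, so r4c5=3.
Step 14. [r1c6∈{4}] r1c6 has the single candidate 4 ⇒ r1c6=4.
Step 15. [r3c4∈{4}] nothing but 4 survives at r3c4. So r3c4=4.
Step 16. [r4c1∈{1}] r4c1's peers cover all but 1 ⇒ r4c1=1.
Step 17. [r2c6∈{1}] r2c6 has the single candidate 1. So r2c6=1.
Step 18. [r4c2∈{4}] only 4 remains possible at r4c2, so r4c2=4.
Step 19. [r5c3∈{6}] only 6 remains possible at r5c3, so r5c3=6.
Step 20. [r2c2∈{5}] only 5 remains possible at r2c2. So r2c2=5.
Step 21. [r5c6∈{3}] r5c6's peers cover all but 3 ⇒ r5c6=3.
Step 22. [r4c3∈{2}] nothing but 2 survives at r4c3, so r4c3=2.

Answer: 3 6 1 5 2 4 / 2 5 4 3 6 1 / 6 3 5 4 1 2 / 1 4 2 6 3 5 / 5 1 6 2 4 3 / 4 2 3 1 5 6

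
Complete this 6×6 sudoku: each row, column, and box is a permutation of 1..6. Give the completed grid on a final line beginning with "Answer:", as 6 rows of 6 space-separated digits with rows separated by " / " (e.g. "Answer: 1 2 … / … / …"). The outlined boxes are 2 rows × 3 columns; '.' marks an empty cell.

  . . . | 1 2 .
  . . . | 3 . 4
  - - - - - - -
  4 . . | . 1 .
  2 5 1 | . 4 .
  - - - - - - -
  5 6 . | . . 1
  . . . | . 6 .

Step 1. [r3c3∈{3,6}] in box 3, 6 fits only at r3c3, so r3c3=6.
Step 2. [r3c2∈{3}] r3c2 has the single candidate 3. So r3c2=3.
Step 3. [r1c6∈{5,6}] 6 has one home in box 2: r1c6 ⇒ r1c6=6.
Step 4. [r1c3∈{3,4,5}] in row 1, 5 fits only at r1c3, so r1c3=5.
Step 5. [r2c3∈{2}] nothing but 2 survives at r2c3, so r2c3=2.
Step 6. [r5c4∈{2,4}] in row 5, 2 fits only at r5c4. So r5c4=2.
Step 7. [r6c4∈{4,5}] col 4 places 4 nowhere but r6c4, so r6c4=4.
Step 8. [r6c3∈{3}] r6c3 is down to just 3, so r6c3=3.
Step 9. [r6c1∈{1}] only 1 remains possible at r6c1 ⇒ r6c1=1.
Step 10. [r6c6∈{5}] r6c6's peers cover all but 5. So r6c6=5.
Step 11. [r5c3∈{4}] r5c3 is down to just 4. So r5c3=4.
Step 12. [r4c6∈{3}] r4c6's peers cover all but 3. So r4c6=3.
Step 13. [r2c1∈{6}] nothing but 6 survives at r2c1, so r2c1=6.
Step 14. [r3c4∈{5}] nothing but 5 survives at r3c4. So r3c4=5.
Step 15. [r6c2∈{2}] r6c2's peers cover all but 2, so r6c2=2.
Step 16. [r2c5∈{5}] r2c5's peers cover all but 5, so r2c5=5.
Step 17. [r2c2∈{1}] only 1 remains possible at r2c2. So r2c2=1.
Step 18. [r5c5∈{3}] r5c5's peers cover all but 3, so r5c5=3.
Step 19. [r4c4∈{6}] r4c4's peers cover all but 6, so r4c4=6.
Step 20. [r1c1∈{3}] r1c1's peers cover all but 3 ⇒ r1c1=3.
Step 21. [r1c2∈{4}] r1c2's peers cover all but 4 ⇒ r1c2=4.
Step 22. [r3c6∈{2}] nothing but 2 survives at r3c6 ⇒ r3c6=2.

Answer: 3 4 5 1 2 6 / 6 1 2 3 5 4 / 4 3 6 5 1 2 / 2 5 1 6 4 3 / 5 6 4 2 3 1 / 1 2 3 4 6 5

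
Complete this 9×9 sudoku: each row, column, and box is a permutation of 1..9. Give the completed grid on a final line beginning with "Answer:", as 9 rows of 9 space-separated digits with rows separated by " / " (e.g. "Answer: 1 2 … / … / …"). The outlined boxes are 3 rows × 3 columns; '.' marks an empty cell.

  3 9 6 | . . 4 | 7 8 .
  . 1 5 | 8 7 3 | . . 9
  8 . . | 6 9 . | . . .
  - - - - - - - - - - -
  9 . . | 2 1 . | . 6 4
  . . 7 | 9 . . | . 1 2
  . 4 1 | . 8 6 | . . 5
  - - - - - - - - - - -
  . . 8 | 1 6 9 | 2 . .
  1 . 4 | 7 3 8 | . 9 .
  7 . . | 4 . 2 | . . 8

Step 1. [r7c1∈{5}] r7c1 is down to just 5. So r7c1=5.
Step 2. [r7c2∈{3}] r7c2 is down to just 3 ⇒ r7c2=3.
Step 3. [r5c7∈{3,8}] 3 has one home in row 5: r5c7, so r5c7=3.
Step 4. [r8c7∈{5,6}] across row 8, 5 lands solely at r8c7 ⇒ r8c7=5.
Step 5. [r5c6∈{5}] only 5 remains possible at r5c6. So r5c6=5.
Step 6. [r9c2∈{6}] r9c2's peers cover all but 6, so r9c2=6.
Step 7. [r3c3∈{2}] only 2 remains possible at r3c3, so r3c3=2.
Step 8. [r7c8∈{4,7}] r7c8 is the only open cell in row 7 admitting 4, so r7c8=4.
Step 9. [r3c9∈{1,3}] in col 9, 3 fits only at r3c9 ⇒ r3c9=3.
Step 10. [r3c7∈{1,4}] r3c7 is the only open cell in row 3 admitting 4 ⇒ r3c7=4.
Step 11. [r4c7∈{8}] r4c7 has the single candidate 8, so r4c7=8.
Step 12. [r1c5∈{2,5}] in row 1, 2 fits only at r1c5. So r1c5=2.
Step 13. [r6c4∈{3}] only 3 remains possible at r6c4. So r6c4=3.
Step 14. [r9c3∈{9}] r9c3 is down to just 9 ⇒ r9c3=9.
Step 15. [r3c8∈{5}] r3c8 is down to just 5 ⇒ r3c8=5.
Step 16. [r4c3∈{3}] r4c3 is down to just 3. So r4c3=3.
Step 17. [r6c1∈{2}] nothing but 2 survives at r6c1, so r6c1=2.
Step 18. [r7c9∈{7}] r7c9 is down to just 7, so r7c9=7.
Step 19. [r5c5∈{4}] r5c5 is down to just 4 ⇒ r5c5=4.
Step 20. [r6c7∈{9}] r6c7 has the single candidate 9, so r6c7=9.
Step 21. [r1c9∈{1}] r1c9's peers cover all but 1, so r1c9=1.
Step 22. [r1c4∈{5}] r1c4 is down to just 5. So r1c4=5.
Step 23. [r8c9∈{6}] r8c9 has the single candidate 6. So r8c9=6.
Step 24. [r9c7∈{1}] only 1 remains possible at r9c7. So r9c7=1.
Step 25. [r4c6∈{7}] r4c6 has the single candidate 7, so r4c6=7.
Step 26. [r2c7∈{6}] r2c7 has the single candidate 6. So r2c7=6.
Step 27. [r2c1∈{4}] r2c1 is down to just 4. So r2c1=4.
Step 28. [r3c6∈{1}] r3c6 is down to just 1, so r3c6=1.
Step 29. [r3c2∈{7}] r3c2's peers cover all but 7 ⇒ r3c2=7.
Step 30. [r9c8∈{3}] only 3 remains possible at r9c8 ⇒ r9c8=3.
Step 31. [r5c1∈{6}] r5c1's peers cover all but 6 ⇒ r5c1=6.
Step 32. [r2c8∈{2}] nothing but 2 survives at r2c8 ⇒ r2c8=2.
Step 33. [r6c8∈{7}] nothing but 7 survives at r6c8. So r6c8=7.
Step 34. [r9c5∈{5}] r9c5 is down to just 5 ⇒ r9c5=5.
Step 35. [r4c2∈{5}] r4c2 is down to just 5, so r4c2=5.
Step 36. [r8c2∈{2}] r8c2 has the single candidate 2 ⇒ r8c2=2.
Step 37. [r5c2∈{8}] r5c2 has the single candidate 8, so r5c2=8.

Answer: 3 9 6 5 2 4 7 8 1 / 4 1 5 8 7 3 6 2 9 / 8 7 2 6 9 1 4 5 3 / 9 5 3 2 1 7 8 6 4 / 6 8 7 9 4 5 3 1 2 / 2 4 1 3 8 6 9 7 5 / 5 3 8 1 6 9 2 4 7 / 1 2 4 7 3 8 5 9 6 / 7 6 9 4 5 2 1 3 8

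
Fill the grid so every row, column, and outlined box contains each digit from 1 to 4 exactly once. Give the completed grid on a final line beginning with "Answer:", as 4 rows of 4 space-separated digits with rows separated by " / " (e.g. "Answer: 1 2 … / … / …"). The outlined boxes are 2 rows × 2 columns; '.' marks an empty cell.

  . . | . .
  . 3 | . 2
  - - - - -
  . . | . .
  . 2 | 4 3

Step 1. [r4c1∈{1}] r4c1's peers cover all but 1 ⇒ r4c1=1.
Step 2. [r1c2∈{1,4}] r1c2 is the only open cell in col 2 admitting 1 ⇒ r1c2=1.
Step 3. [r2c1∈{4}] r2c1's peers cover all but 4 ⇒ r2c1=4.
Step 4. [r3c3∈{1,2}] row 3 places 2 nowhere but r3c3, so r3c3=2.
Step 5. [r3c2∈{4}] r3c2 is down to just 4 ⇒ r3c2=4.
Step 6. [r3c1∈{3}] r3c1 is down to just 3, so r3c1=3.
Step 7. [r1c3∈{3}] r1c3 has the single candidate 3. So r1c3=3.
Step 8. [r1c4∈{4}] nothing but 4 survives at r1c4 ⇒ r1c4=4.
Step 9. [r3c4∈{1}] r3c4 is down to just 1. So r3c4=1.
Step 10. [r1c1∈{2}] r1c1's peers cover all but 2 ⇒ r1c1=2.
Step 11. [r2c3∈{1}] only 1 remains possible at r2c3, so r2c3=1.

Answer: 2 1 3 4 / 4 3 1 2 / 3 4 2 1 / 1 2 4 3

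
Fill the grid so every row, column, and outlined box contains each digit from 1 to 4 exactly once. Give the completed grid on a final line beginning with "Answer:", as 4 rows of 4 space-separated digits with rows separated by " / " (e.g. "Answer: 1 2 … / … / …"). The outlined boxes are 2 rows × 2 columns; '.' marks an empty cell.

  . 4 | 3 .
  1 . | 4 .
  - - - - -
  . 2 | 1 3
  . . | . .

Step 1. [r4c4∈{2,4}] across col 4, 4 lands solely at r4c4, so r4c4=4.
Step 2. [r4c2∈{1,3}] row 4 places 1 nowhere but r4c2. So r4c2=1.
Step 3. [r1c4∈{1,2}] in row 1, 1 fits only at r1c4. So r1c4=1.
Step 4. [r4c1∈{3}] r4c1 is down to just 3, so r4c1=3.
Step 5. [r4c3∈{2}] r4c3 has the single candidate 2 ⇒ r4c3=2.
Step 6. [r2c4∈{2}] r2c4 has the single candidate 2, so r2c4=2.
Step 7. [r2c2∈{3}] r2c2 has the single candidate 3 ⇒ r2c2=3.
Step 8. [r3c1∈{4}] r3c1 has the single candidate 4. So r3c1=4.
Step 9. [r1c1∈{2}] only 2 remains possible at r1c1, so r1c1=2.

Answer: 2 4 3 1 / 1 3 4 2 / 4 2 1 3 / 3 1 2 4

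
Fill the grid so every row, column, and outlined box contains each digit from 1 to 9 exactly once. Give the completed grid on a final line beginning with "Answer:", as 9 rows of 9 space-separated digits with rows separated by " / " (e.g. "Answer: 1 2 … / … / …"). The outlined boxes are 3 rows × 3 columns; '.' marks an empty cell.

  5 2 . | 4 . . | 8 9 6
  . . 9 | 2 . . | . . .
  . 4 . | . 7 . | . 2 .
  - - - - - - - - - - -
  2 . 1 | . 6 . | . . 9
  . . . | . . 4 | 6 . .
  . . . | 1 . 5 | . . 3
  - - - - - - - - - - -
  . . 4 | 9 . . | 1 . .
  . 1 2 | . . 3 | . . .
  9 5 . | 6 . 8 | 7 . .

Step 1. [r9c3∈{3}] r9c3's peers cover all but 3 ⇒ r9c3=3.
Step 2. [r9c8∈{4}] only 4 remains possible at r9c8 ⇒ r9c8=4.
Step 3. [r4c6∈{7}] r4c6's peers cover all but 7, so r4c6=7.
Step 4. [r1c3∈{7}] r1c3 is down to just 7, so r1c3=7.
Step 5. [r2c9∈{1,4,5,7}] 4 has one home in col 9: r2c9 ⇒ r2c9=4.
Step 6. [r5c9∈{1,2,5,7,8}] 7 has one home in col 9: r5c9 ⇒ r5c9=7.
Step 7. [r6c8∈{8}] r6c8 has the single candidate 8. So r6c8=8.
Step 8. [r5c5∈{2,3,8,9}] row 5 places 2 nowhere but r5c5, so r5c5=2.
Step 9. [r2c5∈{1,3,5,8}] in col 5, 8 fits only at r2c5, so r2c5=8.
Step 10. [r4c8∈{5}] only 5 remains possible at r4c8. So r4c8=5.
Step 11. [r3c9∈{1,5}] r3c9 is the only open cell in col 9 admitting 1, so r3c9=1.
Step 12. [r5c2∈{3,8,9}] row 5 places 9 nowhere but r5c2, so r5c2=9.
Step 13. [r6c1∈{4,6,7}] in col 1, 4 fits only at r6c1, so r6c1=4.
Step 14. [r7c5∈{5}] only 5 remains possible at r7c5 ⇒ r7c5=5.
Step 15. [r2c7∈{3,5}] 5 has one home in row 2: r2c7 ⇒ r2c7=5.
Step 16. [r2c1∈{1,3,6}] col 1 places 1 nowhere but r2c1, so r2c1=1.
Step 17. [r3c7∈{3}] r3c7 has the single candidate 3, so r3c7=3.
Step 18. [r5c1∈{3,8}] r5c1 is the only open cell in col 1 admitting 3 ⇒ r5c1=3.
Step 19. [r4c2∈{8}] only 8 remains possible at r4c2. So r4c2=8.
Step 20. [r8c8∈{6}] r8c8's peers cover all but 6. So r8c8=6.
Step 21. [r6c2∈{6,7}] row 6 places 7 nowhere but r6c2 ⇒ r6c2=7.
Step 22. [r7c1∈{6,7,8}] 7 has one home in row 7: r7c1 ⇒ r7c1=7.
Step 23. [r3c1∈{6,8}] col 1 places 6 nowhere but r3c1, so r3c1=6.
Step 24. [r7c9∈{2,8}] r7c9 is the only open cell in row 7 admitting 8. So r7c9=8.
Step 25. [r9c5∈{1}] r9c5's peers cover all but 1. So r9c5=1.
Step 26. [r2c8∈{7}] r2c8 has the single candidate 7, so r2c8=7.
Step 27. [r8c5∈{4}] nothing but 4 survives at r8c5, so r8c5=4.
Step 28. [r8c7∈{9}] r8c7's peers cover all but 9 ⇒ r8c7=9.
Step 29. [r3c3∈{8}] only 8 remains possible at r3c3, so r3c3=8.
Step 30. [r7c8∈{3}] r7c8's peers cover all but 3. So r7c8=3.
Step 31. [r2c2∈{3}] nothing but 3 survives at r2c2 ⇒ r2c2=3.
Step 32. [r8c4∈{7}] nothing but 7 survives at r8c4. So r8c4=7.
Step 33. [r1c5∈{3}] r1c5 has the single candidate 3, so r1c5=3.
Step 34. [r6c3∈{6}] r6c3 has the single candidate 6, so r6c3=6.
Step 35. [r8c1∈{8}] r8c1 is down to just 8. So r8c1=8.
Step 36. [r5c8∈{1}] r5c8's peers cover all but 1. So r5c8=1.
Step 37. [r6c7∈{2}] r6c7's peers cover all but 2, so r6c7=2.
Step 38. [r1c6∈{1}] only 1 remains possible at r1c6 ⇒ r1c6=1.
Step 39. [r2c6∈{6}] r2c6's peers cover all but 6, so r2c6=6.
Step 40. [r5c4∈{8}] r5c4's peers cover all but 8, so r5c4=8.
Step 41. [r5c3∈{5}] r5c3's peers cover all but 5 ⇒ r5c3=5.
Step 42. [r7c2∈{6}] only 6 remains possible at r7c2, so r7c2=6.
Step 43. [r7c6∈{2}] only 2 remains possible at r7c6 ⇒ r7c6=2.
Step 44. [r8c9∈{5}] only 5 remains possible at r8c9 ⇒ r8c9=5.
Step 45. [r3c6∈{9}] nothing but 9 survives at r3c6 ⇒ r3c6=9.
Step 46. [r3c4∈{5}] r3c4's peers cover all but 5, so r3c4=5.
Step 47. [r6c5∈{9}] r6c5's peers cover all but 9 ⇒ r6c5=9.
Step 48. [r9c9∈{2}] r9c9 is down to just 2 ⇒ r9c9=2.
Step 49. [r4c7∈{4}] r4c7's peers cover all but 4. So r4c7=4.
Step 50. [r4c4∈{3}] r4c4's peers cover all but 3, so r4c4=3.

Answer: 5 2 7 4 3 1 8 9 6 / 1 3 9 2 8 6 5 7 4 / 6 4 8 5 7 9 3 2 1 / 2 8 1 3 6 7 4 5 9 / 3 9 5 8 2 4 6 1 7 / 4 7 6 1 9 5 2 8 3 / 7 6 4 9 5 2 1 3 8 / 8 1 2 7 4 3 9 6 5 / 9 5 3 6 1 8 7 4 2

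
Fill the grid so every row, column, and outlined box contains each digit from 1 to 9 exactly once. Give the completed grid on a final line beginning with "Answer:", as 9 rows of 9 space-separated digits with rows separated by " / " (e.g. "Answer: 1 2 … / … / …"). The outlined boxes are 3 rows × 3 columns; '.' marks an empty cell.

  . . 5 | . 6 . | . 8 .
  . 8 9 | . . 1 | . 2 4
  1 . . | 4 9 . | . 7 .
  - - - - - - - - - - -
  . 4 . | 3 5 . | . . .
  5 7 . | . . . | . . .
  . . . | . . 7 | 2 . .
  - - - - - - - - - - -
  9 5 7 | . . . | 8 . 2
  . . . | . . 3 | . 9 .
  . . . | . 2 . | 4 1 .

Step 1. [r4c8∈{6}] only 6 remains possible at r4c8, so r4c8=6.
Step 2. [r1c6∈{2}] r1c6's peers cover all but 2 ⇒ r1c6=2.
Step 3. [r1c2∈{3}] r1c2's peers cover all but 3. So r1c2=3.
Step 4. [r9c2∈{6}] nothing but 6 survives at r9c2 ⇒ r9c2=6.
Step 5. [r8c3∈{1,2,4,8}] r8c3 is the only open cell in col 3 admitting 4 ⇒ r8c3=4.
Step 6. [r5c4∈{1,2,6,8,9}] across col 4, 2 lands solely at r5c4 ⇒ r5c4=2.
Step 7. [r1c4∈{7}] nothing but 7 survives at r1c4, so r1c4=7.
Step 8. [r9c9∈{3,5,7}] row 9 places 7 nowhere but r9c9. So r9c9=7.
Step 9. [r3c6∈{5,8}] row 3 places 8 nowhere but r3c6, so r3c6=8.
Step 10. [r4c6∈{9}] only 9 remains possible at r4c6, so r4c6=9.
Step 11. [r8c2∈{1,2}] across box 7, 1 lands solely at r8c2, so r8c2=1.
Step 12. [r6c8∈{3,4,5}] across col 8, 5 lands solely at r6c8 ⇒ r6c8=5.
Step 13. [r6c5∈{1,4,8}] r6c5 is the only open cell in row 6 admitting 4, so r6c5=4.
Step 14. [r2c4∈{5}] only 5 remains possible at r2c4, so r2c4=5.
Step 15. [r5c6∈{6}] nothing but 6 survives at r5c6. So r5c6=6.
Step 16. [r8c1∈{2,8}] r8c1 is the only open cell in row 8 admitting 2. So r8c1=2.
Step 17. [r4c1∈{8}] nothing but 8 survives at r4c1, so r4c1=8.
Step 18. [r4c9∈{1}] r4c9's peers cover all but 1 ⇒ r4c9=1.
Step 19. [r1c9∈{9}] r1c9 is down to just 9. So r1c9=9.
Step 20. [r9c3∈{3,8}] r9c3 is the only open cell in col 3 admitting 8 ⇒ r9c3=8.
Step 21. [r7c5∈{1}] only 1 remains possible at r7c5. So r7c5=1.
Step 22. [r5c5∈{8}] r5c5 is down to just 8. So r5c5=8.
Step 23. [r5c9∈{3}] r5c9's peers cover all but 3, so r5c9=3.
Step 24. [r3c7∈{3,5,6}] r3c7 is the only open cell in row 3 admitting 3. So r3c7=3.
Step 25. [r6c3∈{1,3,6}] across col 3, 3 lands solely at r6c3. So r6c3=3.
Step 26. [r2c7∈{6}] only 6 remains possible at r2c7 ⇒ r2c7=6.
Step 27. [r8c9∈{5,6}] 6 has one home in col 9: r8c9. So r8c9=6.
Step 28. [r3c3∈{2,6}] 6 has one home in row 3: r3c3. So r3c3=6.
Step 29. [r2c1∈{7}] nothing but 7 survives at r2c1. So r2c1=7.
Step 30. [r6c2∈{9}] only 9 remains possible at r6c2 ⇒ r6c2=9.
Step 31. [r7c8∈{3}] r7c8 is down to just 3. So r7c8=3.
Step 32. [r7c4∈{6}] only 6 remains possible at r7c4, so r7c4=6.
Step 33. [r9c6∈{5}] r9c6's peers cover all but 5 ⇒ r9c6=5.
Step 34. [r6c1∈{6}] r6c1 has the single candidate 6. So r6c1=6.
Step 35. [r5c7∈{9}] nothing but 9 survives at r5c7 ⇒ r5c7=9.
Step 36. [r7c6∈{4}] r7c6 has the single candidate 4, so r7c6=4.
Step 37. [r8c7∈{5}] only 5 remains possible at r8c7. So r8c7=5.
Step 38. [r9c4∈{9}] only 9 remains possible at r9c4 ⇒ r9c4=9.
Step 39. [r9c1∈{3}] r9c1 is down to just 3, so r9c1=3.
Step 40. [r8c5∈{7}] r8c5 has the single candidate 7 ⇒ r8c5=7.
Step 41. [r8c4∈{8}] r8c4 is down to just 8 ⇒ r8c4=8.
Step 42. [r3c2∈{2}] r3c2 is down to just 2 ⇒ r3c2=2.
Step 43. [r4c7∈{7}] nothing but 7 survives at r4c7 ⇒ r4c7=7.
Step 44. [r6c9∈{8}] r6c9 is down to just 8. So r6c9=8.
Step 45. [r5c3∈{1}] r5c3 has the single candidate 1, so r5c3=1.
Step 46. [r1c7∈{1}] only 1 remains possible at r1c7 ⇒ r1c7=1.
Step 47. [r2c5∈{3}] r2c5's peers cover all but 3. So r2c5=3.
Step 48. [r6c4∈{1}] only 1 remains possible at r6c4 ⇒ r6c4=1.
Step 49. [r4c3∈{2}] r4c3's peers cover all but 2, so r4c3=2.
Step 50. [r3c9∈{5}] r3c9's peers cover all but 5, so r3c9=5.
Step 51. [r1c1∈{4}] nothing but 4 survives at r1c1 ⇒ r1c1=4.
Step 52. [r5c8∈{4}] only 4 remains possible at r5c8 ⇒ r5c8=4.

Answer: 4 3 5 7 6 2 1 8 9 / 7 8 9 5 3 1 6 2 4 / 1 2 6 4 9 8 3 7 5 / 8 4 2 3 5 9 7 6 1 / 5 7 1 2 8 6 9 4 3 / 6 9 3 1 4 7 2 5 8 / 9 5 7 6 1 4 8 3 2 / 2 1 4 8 7 3 5 9 6 / 3 6 8 9 2 5 4 1 7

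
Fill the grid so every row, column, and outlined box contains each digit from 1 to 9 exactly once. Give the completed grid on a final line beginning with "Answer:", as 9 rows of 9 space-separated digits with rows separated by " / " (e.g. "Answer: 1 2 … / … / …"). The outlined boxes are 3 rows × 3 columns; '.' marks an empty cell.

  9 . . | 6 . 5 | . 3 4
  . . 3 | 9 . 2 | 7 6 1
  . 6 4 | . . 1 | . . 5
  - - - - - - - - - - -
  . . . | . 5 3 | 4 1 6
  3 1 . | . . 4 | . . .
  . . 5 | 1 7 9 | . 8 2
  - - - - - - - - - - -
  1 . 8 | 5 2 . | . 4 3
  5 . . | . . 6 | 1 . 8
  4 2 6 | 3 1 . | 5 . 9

Step 1. [r1c5∈{8}] r1c5 has the single candidate 8 ⇒ r1c5=8.
Step 2. [r1c2∈{7}] only 7 remains possible at r1c2. So r1c2=7.
Step 3. [r8c3∈{7,9}] 7 has one home in box 7: r8c3 ⇒ r8c3=7.
Step 4. [r3c7∈{2,8,9}] col 7 places 8 nowhere but r3c7. So r3c7=8.
Step 5. [r3c1∈{2}] r3c1's peers cover all but 2. So r3c1=2.
Step 6. [r9c8∈{7}] r9c8's peers cover all but 7 ⇒ r9c8=7.
Step 7. [r8c5∈{4,9}] across col 5, 9 lands solely at r8c5. So r8c5=9.
Step 8. [r5c4∈{2,8}] in row 5, 8 fits only at r5c4, so r5c4=8.
Step 9. [r5c3∈{2,9}] 2 has one home in row 5: r5c3. So r5c3=2.
Step 10. [r2c1∈{8}] r2c1 is down to just 8. So r2c1=8.
Step 11. [r5c7∈{9}] r5c7 has the single candidate 9 ⇒ r5c7=9.
Step 12. [r7c2∈{9}] r7c2 is down to just 9. So r7c2=9.
Step 13. [r2c5∈{4}] r2c5 is down to just 4, so r2c5=4.
Step 14. [r7c6∈{7}] r7c6 is down to just 7 ⇒ r7c6=7.
Step 15. [r8c4∈{4}] only 4 remains possible at r8c4 ⇒ r8c4=4.
Step 16. [r4c1∈{7}] r4c1 has the single candidate 7. So r4c1=7.
Step 17. [r6c1∈{6}] only 6 remains possible at r6c1. So r6c1=6.
Step 18. [r8c2∈{3}] r8c2 is down to just 3 ⇒ r8c2=3.
Step 19. [r5c8∈{5}] only 5 remains possible at r5c8. So r5c8=5.
Step 20. [r5c5∈{6}] r5c5 has the single candidate 6. So r5c5=6.
Step 21. [r3c4∈{7}] nothing but 7 survives at r3c4 ⇒ r3c4=7.
Step 22. [r2c2∈{5}] only 5 remains possible at r2c2 ⇒ r2c2=5.
Step 23. [r4c2∈{8}] only 8 remains possible at r4c2, so r4c2=8.
Step 24. [r8c8∈{2}] r8c8's peers cover all but 2 ⇒ r8c8=2.
Step 25. [r1c7∈{2}] only 2 remains possible at r1c7, so r1c7=2.
Step 26. [r9c6∈{8}] r9c6 has the single candidate 8. So r9c6=8.
Step 27. [r6c2∈{4}] only 4 remains possible at r6c2. So r6c2=4.
Step 28. [r4c4∈{2}] only 2 remains possible at r4c4. So r4c4=2.
Step 29. [r7c7∈{6}] r7c7 has the single candidate 6, so r7c7=6.
Step 30. [r3c8∈{9}] only 9 remains possible at r3c8 ⇒ r3c8=9.
Step 31. [r3c5∈{3}] only 3 remains possible at r3c5. So r3c5=3.
Step 32. [r6c7∈{3}] r6c7 is down to just 3 ⇒ r6c7=3.
Step 33. [r5c9∈{7}] r5c9 is down to just 7, so r5c9=7.
Step 34. [r1c3∈{1}] r1c3 has the single candidate 1, so r1c3=1.
Step 35. [r4c3∈{9}] nothing but 9 survives at r4c3 ⇒ r4c3=9.

Answer: 9 7 1 6 8 5 2 3 4 / 8 5 3 9 4 2 7 6 1 / 2 6 4 7 3 1 8 9 5 / 7 8 9 2 5 3 4 1 6 / 3 1 2 8 6 4 9 5 7 / 6 4 5 1 7 9 3 8 2 / 1 9 8 5 2 7 6 4 3 / 5 3 7 4 9 6 1 2 8 / 4 2 6 3 1 8 5 7 9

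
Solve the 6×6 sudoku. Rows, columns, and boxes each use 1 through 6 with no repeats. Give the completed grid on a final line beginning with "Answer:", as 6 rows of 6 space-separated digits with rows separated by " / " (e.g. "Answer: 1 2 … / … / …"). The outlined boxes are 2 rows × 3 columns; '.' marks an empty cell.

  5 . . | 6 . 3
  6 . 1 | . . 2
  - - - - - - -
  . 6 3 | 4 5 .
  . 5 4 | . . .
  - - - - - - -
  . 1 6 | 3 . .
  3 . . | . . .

Step 1. [r3c6∈{1}] only 1 remains possible at r3c6, so r3c6=1.
Step 2. [r2c5∈{4}] r2c5 is down to just 4, so r2c5=4.
Step 3. [r5c5∈{2}] r5c5 has the single candidate 2 ⇒ r5c5=2.
Step 4. [r5c6∈{4,5}] in row 5, 5 fits only at r5c6. So r5c6=5.
Step 5. [r6c6∈{4,6}] r6c6 is the only open cell in col 6 admitting 4 ⇒ r6c6=4.
Step 6. [r6c2∈{2}] r6c2 is down to just 2 ⇒ r6c2=2.
Step 7. [r6c5∈{1,6}] in row 6, 6 fits only at r6c5 ⇒ r6c5=6.
Step 8. [r4c1∈{1,2}] in row 4, 1 fits only at r4c1. So r4c1=1.
Step 9. [r6c3∈{5}] r6c3's peers cover all but 5 ⇒ r6c3=5.
Step 10. [r2c4∈{5}] r2c4 is down to just 5 ⇒ r2c4=5.
Step 11. [r2c2∈{3}] r2c2 has the single candidate 3. So r2c2=3.
Step 12. [r4c5∈{3}] nothing but 3 survives at r4c5 ⇒ r4c5=3.
Step 13. [r4c4∈{2}] r4c4 has the single candidate 2 ⇒ r4c4=2.
Step 14. [r5c1∈{4}] r5c1's peers cover all but 4. So r5c1=4.
Step 15. [r6c4∈{1}] nothing but 1 survives at r6c4, so r6c4=1.
Step 16. [r1c5∈{1}] only 1 remains possible at r1c5. So r1c5=1.
Step 17. [r3c1∈{2}] only 2 remains possible at r3c1, so r3c1=2.
Step 18. [r1c2∈{4}] only 4 remains possible at r1c2, so r1c2=4.
Step 19. [r1c3∈{2}] only 2 remains possible at r1c3, so r1c3=2.
Step 20. [r4c6∈{6}] only 6 remains possible at r4c6 ⇒ r4c6=6.

Answer: 5 4 2 6 1 3 / 6 3 1 5 4 2 / 2 6 3 4 5 1 / 1 5 4 2 3 6 / 4 1 6 3 2 5 / 3 2 5 1 6 4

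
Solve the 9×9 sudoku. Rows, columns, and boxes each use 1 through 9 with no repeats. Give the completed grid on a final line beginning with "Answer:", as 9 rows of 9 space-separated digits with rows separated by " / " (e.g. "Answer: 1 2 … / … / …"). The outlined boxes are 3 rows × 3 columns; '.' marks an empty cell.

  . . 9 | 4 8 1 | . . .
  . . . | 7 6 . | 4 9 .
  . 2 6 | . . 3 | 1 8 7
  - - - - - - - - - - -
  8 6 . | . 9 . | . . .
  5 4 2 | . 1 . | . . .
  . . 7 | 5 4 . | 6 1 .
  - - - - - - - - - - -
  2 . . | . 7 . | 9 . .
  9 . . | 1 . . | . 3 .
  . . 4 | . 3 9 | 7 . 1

Step 1. [r2c6∈{2,5}] 2 has one home in box 2: r2c6. So r2c6=2.
Step 2. [r6c9∈{2,3,8,9}] in row 6, 2 fits only at r6c9 ⇒ r6c9=2.
Step 3. [r6c1∈{3}] nothing but 3 survives at r6c1. So r6c1=3.
Step 4. [r6c6∈{8}] r6c6's peers cover all but 8. So r6c6=8.
Step 5. [r8c5∈{2,5}] r8c5 is the only open cell in col 5 admitting 2, so r8c5=2.
Step 6. [r8c2∈{5,7,8}] 7 has one home in row 8: r8c2. So r8c2=7.
Step 7. [r9c8∈{2,5,6}] row 9 places 2 nowhere but r9c8, so r9c8=2.
Step 8. [r9c2∈{5,8}] row 9 places 5 nowhere but r9c2 ⇒ r9c2=5.
Step 9. [r8c3∈{8}] only 8 remains possible at r8c3 ⇒ r8c3=8.
Step 10. [r8c7∈{5}] r8c7 is down to just 5, so r8c7=5.
Step 11. [r4c7∈{3}] only 3 remains possible at r4c7, so r4c7=3.
Step 12. [r7c9∈{4,6,8}] box 9 places 8 nowhere but r7c9. So r7c9=8.
Step 13. [r7c4∈{6}] nothing but 6 survives at r7c4 ⇒ r7c4=6.
Step 14. [r1c2∈{3}] r1c2 is down to just 3 ⇒ r1c2=3.
Step 15. [r7c8∈{4}] nothing but 4 survives at r7c8, so r7c8=4.
Step 16. [r5c8∈{7}] r5c8's peers cover all but 7, so r5c8=7.
Step 17. [r2c3∈{1,5}] across col 3, 5 lands solely at r2c3 ⇒ r2c3=5.
Step 18. [r4c8∈{5}] r4c8 is down to just 5. So r4c8=5.
Step 19. [r7c2∈{1}] only 1 remains possible at r7c2, so r7c2=1.
Step 20. [r8c9∈{6}] r8c9 has the single candidate 6. So r8c9=6.
Step 21. [r9c4∈{8}] nothing but 8 survives at r9c4, so r9c4=8.
Step 22. [r1c8∈{6}] nothing but 6 survives at r1c8 ⇒ r1c8=6.
Step 23. [r2c2∈{8}] r2c2's peers cover all but 8 ⇒ r2c2=8.
Step 24. [r2c1∈{1}] only 1 remains possible at r2c1 ⇒ r2c1=1.
Step 25. [r6c2∈{9}] r6c2 is down to just 9. So r6c2=9.
Step 26. [r4c9∈{4}] only 4 remains possible at r4c9. So r4c9=4.
Step 27. [r1c1∈{7}] nothing but 7 survives at r1c1, so r1c1=7.
Step 28. [r2c9∈{3}] r2c9 has the single candidate 3 ⇒ r2c9=3.
Step 29. [r5c6∈{6}] r5c6 has the single candidate 6, so r5c6=6.
Step 30. [r9c1∈{6}] r9c1's peers cover all but 6. So r9c1=6.
Step 31. [r7c3∈{3}] nothing but 3 survives at r7c3. So r7c3=3.
Step 32. [r3c5∈{5}] nothing but 5 survives at r3c5 ⇒ r3c5=5.
Step 33. [r7c6∈{5}] nothing but 5 survives at r7c6, so r7c6=5.
Step 34. [r4c3∈{1}] r4c3 is down to just 1. So r4c3=1.
Step 35. [r3c1∈{4}] r3c1 has the single candidate 4, so r3c1=4.
Step 36. [r5c7∈{8}] r5c7 is down to just 8. So r5c7=8.
Step 37. [r4c6∈{7}] r4c6's peers cover all but 7, so r4c6=7.
Step 38. [r1c9∈{5}] only 5 remains possible at r1c9, so r1c9=5.
Step 39. [r3c4∈{9}] only 9 remains possible at r3c4 ⇒ r3c4=9.
Step 40. [r1c7∈{2}] r1c7's peers cover all but 2. So r1c7=2.
Step 41. [r8c6∈{4}] r8c6 is down to just 4 ⇒ r8c6=4.
Step 42. [r5c4∈{3}] r5c4's peers cover all but 3, so r5c4=3.
Step 43. [r4c4∈{2}] r4c4 has the single candidate 2. So r4c4=2.
Step 44. [r5c9∈{9}] r5c9 is down to just 9 ⇒ r5c9=9.

Answer: 7 3 9 4 8 1 2 6 5 / 1 8 5 7 6 2 4 9 3 / 4 2 6 9 5 3 1 8 7 / 8 6 1 2 9 7 3 5 4 / 5 4 2 3 1 6 8 7 9 / 3 9 7 5 4 8 6 1 2 / 2 1 3 6 7 5 9 4 8 / 9 7 8 1 2 4 5 3 6 / 6 5 4 8 3 9 7 2 1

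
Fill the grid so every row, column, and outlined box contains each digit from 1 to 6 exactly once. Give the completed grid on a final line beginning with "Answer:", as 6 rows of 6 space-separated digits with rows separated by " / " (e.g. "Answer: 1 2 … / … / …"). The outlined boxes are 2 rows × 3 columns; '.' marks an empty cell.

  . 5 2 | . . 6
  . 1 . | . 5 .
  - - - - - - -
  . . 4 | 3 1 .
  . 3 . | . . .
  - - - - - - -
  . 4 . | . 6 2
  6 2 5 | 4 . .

Step 1. [r3c6∈{5}] nothing but 5 survives at r3c6 ⇒ r3c6=5.
Step 2. [r4c5∈{2,4}] across col 5, 2 lands solely at r4c5 ⇒ r4c5=2.
Step 3. [r1c5∈{3,4}] across col 5, 4 lands solely at r1c5 ⇒ r1c5=4.
Step 4. [r1c1∈{3}] r1c1's peers cover all but 3, so r1c1=3.
Step 5. [r5c1∈{1}] nothing but 1 survives at r5c1. So r5c1=1.
Step 6. [r2c6∈{3}] r2c6's peers cover all but 3. So r2c6=3.
Step 7. [r4c3∈{1,6}] in row 4, 1 fits only at r4c3 ⇒ r4c3=1.
Step 8. [r5c4∈{5}] r5c4 has the single candidate 5, so r5c4=5.
Step 9. [r4c1∈{5}] r4c1's peers cover all but 5. So r4c1=5.
Step 10. [r1c4∈{1}] only 1 remains possible at r1c4, so r1c4=1.
Step 11. [r2c3∈{6}] r2c3 is down to just 6. So r2c3=6.
Step 12. [r2c1∈{4}] nothing but 4 survives at r2c1, so r2c1=4.
Step 13. [r3c2∈{6}] r3c2 is down to just 6 ⇒ r3c2=6.
Step 14. [r2c4∈{2}] only 2 remains possible at r2c4. So r2c4=2.
Step 15. [r6c6∈{1}] r6c6 is down to just 1, so r6c6=1.
Step 16. [r3c1∈{2}] nothing but 2 survives at r3c1. So r3c1=2.
Step 17. [r4c4∈{6}] nothing but 6 survives at r4c4, so r4c4=6.
Step 18. [r4c6∈{4}] only 4 remains possible at r4c6. So r4c6=4.
Step 19. [r6c5∈{3}] r6c5 is down to just 3, so r6c5=3.
Step 20. [r5c3∈{3}] r5c3's peers cover all but 3. So r5c3=3.

Answer: 3 5 2 1 4 6 / 4 1 6 2 5 3 / 2 6 4 3 1 5 / 5 3 1 6 2 4 / 1 4 3 5 6 2 / 6 2 5 4 3 1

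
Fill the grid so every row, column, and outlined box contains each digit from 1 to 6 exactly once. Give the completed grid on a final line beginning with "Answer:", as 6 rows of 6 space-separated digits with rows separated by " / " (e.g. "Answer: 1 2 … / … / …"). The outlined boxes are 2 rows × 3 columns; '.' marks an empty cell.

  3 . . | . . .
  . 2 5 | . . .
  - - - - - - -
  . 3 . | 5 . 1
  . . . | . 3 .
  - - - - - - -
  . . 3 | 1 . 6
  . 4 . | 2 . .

Step 1. [r5c5∈{4,5}] in row 5, 4 fits only at r5c5 ⇒ r5c5=4.
Step 2. [r5c2∈{5}] r5c2 has the single candidate 5, so r5c2=5.
Step 3. [r4c1∈{1,2,4,5,6}] across row 4, 5 lands solely at r4c1. So r4c1=5.
Step 4. [r2c4∈{3,4,6}] 3 has one home in col 4: r2c4 ⇒ r2c4=3.
Step 5. [r2c6∈{4}] r2c6 is down to just 4 ⇒ r2c6=4.
Step 6. [r1c4∈{6}] nothing but 6 survives at r1c4 ⇒ r1c4=6.
Step 7. [r1c2∈{1}] r1c2 is down to just 1, so r1c2=1.
Step 8. [r4c3∈{1,2,4,6}] r4c3 is the only open cell in row 4 admitting 1 ⇒ r4c3=1.
Step 9. [r3c3∈{2,4,6}] r3c3 is the only open cell in col 3 admitting 2 ⇒ r3c3=2.
Step 10. [r2c1∈{6}] r2c1 has the single candidate 6, so r2c1=6.
Step 11. [r6c5∈{5}] r6c5 is down to just 5 ⇒ r6c5=5.
Step 12. [r1c5∈{2}] only 2 remains possible at r1c5, so r1c5=2.
Step 13. [r6c1∈{1}] r6c1's peers cover all but 1 ⇒ r6c1=1.
Step 14. [r6c3∈{6}] r6c3's peers cover all but 6. So r6c3=6.
Step 15. [r2c5∈{1}] nothing but 1 survives at r2c5 ⇒ r2c5=1.
Step 16. [r4c4∈{4}] nothing but 4 survives at r4c4 ⇒ r4c4=4.
Step 17. [r1c3∈{4}] nothing but 4 survives at r1c3, so r1c3=4.
Step 18. [r6c6∈{3}] r6c6 has the single candidate 3 ⇒ r6c6=3.
Step 19. [r5c1∈{2}] r5c1 is down to just 2. So r5c1=2.
Step 20. [r3c5∈{6}] nothing but 6 survives at r3c5 ⇒ r3c5=6.
Step 21. [r3c1∈{4}] r3c1 is down to just 4, so r3c1=4.
Step 22. [r4c2∈{6}] nothing but 6 survives at r4c2. So r4c2=6.
Step 23. [r1c6∈{5}] nothing but 5 survives at r1c6. So r1c6=5.
Step 24. [r4c6∈{2}] r4c6's peers cover all but 2 ⇒ r4c6=2.

Answer: 3 1 4 6 2 5 / 6 2 5 3 1 4 / 4 3 2 5 6 1 / 5 6 1 4 3 2 / 2 5 3 1 4 6 / 1 4 6 2 5 3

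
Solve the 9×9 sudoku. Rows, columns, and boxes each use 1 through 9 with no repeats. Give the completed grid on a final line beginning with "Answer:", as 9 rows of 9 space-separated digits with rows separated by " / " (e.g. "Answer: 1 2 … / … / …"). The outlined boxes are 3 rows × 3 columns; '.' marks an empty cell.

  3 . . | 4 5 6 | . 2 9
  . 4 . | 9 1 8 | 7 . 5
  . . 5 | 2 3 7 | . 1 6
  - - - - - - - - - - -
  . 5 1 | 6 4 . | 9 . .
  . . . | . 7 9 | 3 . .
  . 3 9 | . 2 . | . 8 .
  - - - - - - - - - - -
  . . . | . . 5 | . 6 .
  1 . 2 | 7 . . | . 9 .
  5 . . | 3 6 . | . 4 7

Step 1. [r9c3∈{8}] r9c3's peers cover all but 8 ⇒ r9c3=8.
Step 2. [r4c1∈{2,7,8}] across row 4, 8 lands solely at r4c1 ⇒ r4c1=8.
Step 3. [r6c6∈{1}] r6c6 is down to just 1 ⇒ r6c6=1.
Step 4. [r1c7∈{8}] r1c7 is down to just 8, so r1c7=8.
Step 5. [r7c5∈{8,9}] in col 5, 9 fits only at r7c5. So r7c5=9.
Step 6. [r6c9∈{4}] r6c9's peers cover all but 4, so r6c9=4.
Step 7. [r5c2∈{2,6}] col 2 places 2 nowhere but r5c2. So r5c2=2.
Step 8. [r7c3∈{3,4,7}] in col 3, 3 fits only at r7c3 ⇒ r7c3=3.
Step 9. [r7c4∈{1,8}] 1 has one home in col 4: r7c4. So r7c4=1.
Step 10. [r7c7∈{2}] nothing but 2 survives at r7c7, so r7c7=2.
Step 11. [r5c8∈{5}] r5c8's peers cover all but 5 ⇒ r5c8=5.
Step 12. [r7c2∈{7}] only 7 remains possible at r7c2 ⇒ r7c2=7.
Step 13. [r2c3∈{6}] r2c3 is down to just 6 ⇒ r2c3=6.
Step 14. [r5c1∈{4,6}] 6 has one home in row 5: r5c1, so r5c1=6.
Step 15. [r8c5∈{8}] only 8 remains possible at r8c5, so r8c5=8.
Step 16. [r3c2∈{8,9}] r3c2 is the only open cell in row 3 admitting 8, so r3c2=8.
Step 17. [r8c2∈{6}] r8c2 is down to just 6. So r8c2=6.
Step 18. [r4c8∈{7}] r4c8 has the single candidate 7 ⇒ r4c8=7.
Step 19. [r5c9∈{1}] r5c9's peers cover all but 1. So r5c9=1.
Step 20. [r8c7∈{5}] only 5 remains possible at r8c7. So r8c7=5.
Step 21. [r6c7∈{6}] r6c7's peers cover all but 6. So r6c7=6.
Step 22. [r9c6∈{2}] nothing but 2 survives at r9c6, so r9c6=2.
Step 23. [r8c9∈{3}] only 3 remains possible at r8c9 ⇒ r8c9=3.
Step 24. [r5c3∈{4}] r5c3's peers cover all but 4, so r5c3=4.
Step 25. [r7c1∈{4}] only 4 remains possible at r7c1. So r7c1=4.
Step 26. [r6c4∈{5}] r6c4 has the single candidate 5. So r6c4=5.
Step 27. [r6c1∈{7}] nothing but 7 survives at r6c1 ⇒ r6c1=7.
Step 28. [r9c7∈{1}] r9c7's peers cover all but 1, so r9c7=1.
Step 29. [r3c7∈{4}] r3c7 is down to just 4. So r3c7=4.
Step 30. [r5c4∈{8}] only 8 remains possible at r5c4 ⇒ r5c4=8.
Step 31. [r1c3∈{7}] r1c3 has the single candidate 7. So r1c3=7.
Step 32. [r8c6∈{4}] r8c6 is down to just 4, so r8c6=4.
Step 33. [r4c6∈{3}] r4c6 has the single candidate 3 ⇒ r4c6=3.
Step 34. [r1c2∈{1}] r1c2 is down to just 1 ⇒ r1c2=1.
Step 35. [r4c9∈{2}] r4c9 is down to just 2. So r4c9=2.
Step 36. [r2c1∈{2}] r2c1 has the single candidate 2, so r2c1=2.
Step 37. [r9c2∈{9}] r9c2's peers cover all but 9, so r9c2=9.
Step 38. [r3c1∈{9}] r3c1 is down to just 9, so r3c1=9.
Step 39. [r7c9∈{8}] nothing but 8 survives at r7c9 ⇒ r7c9=8.
Step 40. [r2c8∈{3}] r2c8 has the single candidate 3, so r2c8=3.

Answer: 3 1 7 4 5 6 8 2 9 / 2 4 6 9 1 8 7 3 5 / 9 8 5 2 3 7 4 1 6 / 8 5 1 6 4 3 9 7 2 / 6 2 4 8 7 9 3 5 1 / 7 3 9 5 2 1 6 8 4 / 4 7 3 1 9 5 2 6 8 / 1 6 2 7 8 4 5 9 3 / 5 9 8 3 6 2 1 4 7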